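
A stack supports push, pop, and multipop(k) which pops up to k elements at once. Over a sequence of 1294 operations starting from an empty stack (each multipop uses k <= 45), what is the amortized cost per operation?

Each element is pushed exactly once and popped at most once (whether by pop or as part of a multipop). So the total number of individual pops over the whole sequence is at most the number of pushes, which is at most 1294. Total work <= 2 * 1294, hence O(1) amortized per operation.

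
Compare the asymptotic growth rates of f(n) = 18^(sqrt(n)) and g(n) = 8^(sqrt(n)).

f(n) = 18^(sqrt(n)) grows faster: ratio is (18/8)^(sqrt(n)) -> infinity since 18/8 > 1.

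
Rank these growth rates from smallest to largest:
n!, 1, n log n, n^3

Ordered by growth rate: 1 < n log n < n^3 < n!.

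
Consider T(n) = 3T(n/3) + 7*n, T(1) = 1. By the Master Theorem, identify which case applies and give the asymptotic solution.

a=3, b=3, f(n)=7*n.
log_3(3) = 1, so n^(log_b(a)) = n.
f(n) = Theta(n), so Case 2 applies.
T(n) = Theta(n log n).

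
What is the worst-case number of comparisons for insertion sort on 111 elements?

Insertion sort on reverse-sorted input: 1 + 2 + ... + (111-1) = 6105 comparisons.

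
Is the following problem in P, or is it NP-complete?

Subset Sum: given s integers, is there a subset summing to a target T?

This problem is NP-complete: one of Karp's 21 NP-complete problems.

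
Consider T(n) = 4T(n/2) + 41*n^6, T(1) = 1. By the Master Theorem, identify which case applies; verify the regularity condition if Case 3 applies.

a=4, b=2, f(n)=41*n^6.
log_2(4) = 2 < 6.
f(n) = Omega(n^(2+epsilon)) for some epsilon > 0, so Case 3 is the candidate.
Regularity: a*f(n/b) = 4*41*(n/2)^6 = (4/64)*41*n^6 <= c*f(n) with c = 4/64 < 1. Satisfied.
Case 3: T(n) = Theta(n^6).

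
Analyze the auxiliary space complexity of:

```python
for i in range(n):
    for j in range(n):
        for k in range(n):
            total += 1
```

Space complexity: O(1).
Only a constant amount of auxiliary storage is used; nothing grows with n.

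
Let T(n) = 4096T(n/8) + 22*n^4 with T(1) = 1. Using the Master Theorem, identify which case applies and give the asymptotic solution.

a=4096, b=8, f(n)=22*n^4.
log_8(4096) = 4, so n^(log_b(a)) = n^4.
f(n) = Theta(n^4), so Case 2 applies.
T(n) = Theta(n^4 log n).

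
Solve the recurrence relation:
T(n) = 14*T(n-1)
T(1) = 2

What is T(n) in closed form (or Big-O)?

Each step multiplies by 14. T(n) = T(1)*14^(n-1) = 2*14^(n-1).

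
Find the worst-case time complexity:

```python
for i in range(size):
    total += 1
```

Time complexity: O(n).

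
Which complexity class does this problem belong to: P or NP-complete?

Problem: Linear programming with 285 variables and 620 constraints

This problem is in P: the ellipsoid and interior-point methods run in polynomial time.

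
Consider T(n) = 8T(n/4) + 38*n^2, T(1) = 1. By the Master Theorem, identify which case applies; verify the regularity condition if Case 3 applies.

a=8, b=4, f(n)=38*n^2.
log_4(8) = 1.5 < 2.
f(n) = Omega(n^(1.5+epsilon)) for some epsilon > 0, so Case 3 is the candidate.
Regularity: a*f(n/b) = 8*38*(n/4)^2 = (8/16)*38*n^2 <= c*f(n) with c = 8/16 < 1. Satisfied.
Case 3: T(n) = Theta(n^2).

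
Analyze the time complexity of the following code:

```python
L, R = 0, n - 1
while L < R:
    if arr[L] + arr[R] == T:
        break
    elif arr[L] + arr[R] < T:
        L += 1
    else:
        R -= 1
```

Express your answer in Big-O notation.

Time complexity: O(n).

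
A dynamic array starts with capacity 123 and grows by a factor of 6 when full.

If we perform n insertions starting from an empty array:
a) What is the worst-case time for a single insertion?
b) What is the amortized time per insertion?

(a) Worst-case single insertion: O(n) -- when the array is full at capacity c, the resize copies all c elements, and c can be Theta(n).
(b) Resizes happen at sizes 123, 738, 4428, ... Total copy cost for n insertions: 123 + 738 + ... = O(n) (geometric series with ratio 1/6). Amortized cost per insertion: O(n)/n = O(1).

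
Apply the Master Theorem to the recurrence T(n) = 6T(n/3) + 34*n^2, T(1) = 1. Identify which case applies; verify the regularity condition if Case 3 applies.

a=6, b=3, f(n)=34*n^2.
log_3(6) = 1.631 < 2.
f(n) = Omega(n^(1.631+epsilon)) for some epsilon > 0, so Case 3 is the candidate.
Regularity: a*f(n/b) = 6*34*(n/3)^2 = (6/9)*34*n^2 <= c*f(n) with c = 6/9 < 1. Satisfied.
Case 3: T(n) = Theta(n^2).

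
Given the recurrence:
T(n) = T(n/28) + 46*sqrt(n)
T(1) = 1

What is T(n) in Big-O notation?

Each level contributes sqrt(n/28^k). Geometric series with ratio 1/sqrt(28) < 1 sums to O(sqrt(n)).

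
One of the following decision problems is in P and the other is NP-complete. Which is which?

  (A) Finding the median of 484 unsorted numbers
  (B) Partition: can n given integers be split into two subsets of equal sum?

(A) is P: linear-time selection (median-of-medians) runs in O(n).
(B) is NP-complete: Subset Sum reduces to it (one of Karp's 21 NP-complete problems).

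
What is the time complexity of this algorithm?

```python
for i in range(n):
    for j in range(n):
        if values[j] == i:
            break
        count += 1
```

Time complexity: O(n^2).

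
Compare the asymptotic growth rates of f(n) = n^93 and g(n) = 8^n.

g(n) = 8^n grows faster: any exponential with base > 1 dominates every polynomial.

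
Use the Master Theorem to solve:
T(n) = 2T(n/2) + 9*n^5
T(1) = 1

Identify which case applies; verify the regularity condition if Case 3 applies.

a=2, b=2, f(n)=9*n^5.
log_2(2) = 1 < 5.
f(n) = Omega(n^(1+epsilon)) for some epsilon > 0, so Case 3 is the candidate.
Regularity: a*f(n/b) = 2*9*(n/2)^5 = (2/32)*9*n^5 <= c*f(n) with c = 2/32 < 1. Satisfied.
Case 3: T(n) = Theta(n^5).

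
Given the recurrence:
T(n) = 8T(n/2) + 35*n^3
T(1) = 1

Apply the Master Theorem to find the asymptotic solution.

a=8, b=2, f(n)=35*n^3. log_2(8) = 3. Case 2: T(n) = O(n^3 log n).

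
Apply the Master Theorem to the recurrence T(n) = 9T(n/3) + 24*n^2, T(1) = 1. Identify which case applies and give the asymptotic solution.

a=9, b=3, f(n)=24*n^2.
log_3(9) = 2, so n^(log_b(a)) = n^2.
f(n) = Theta(n^2), so Case 2 applies.
T(n) = Theta(n^2 log n).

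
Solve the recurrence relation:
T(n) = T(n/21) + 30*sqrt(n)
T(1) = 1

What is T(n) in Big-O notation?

Each level contributes sqrt(n/21^k). Geometric series with ratio 1/sqrt(21) < 1 sums to O(sqrt(n)).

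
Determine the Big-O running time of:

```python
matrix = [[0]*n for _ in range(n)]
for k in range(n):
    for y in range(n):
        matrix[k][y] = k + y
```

Time complexity: O(n^2).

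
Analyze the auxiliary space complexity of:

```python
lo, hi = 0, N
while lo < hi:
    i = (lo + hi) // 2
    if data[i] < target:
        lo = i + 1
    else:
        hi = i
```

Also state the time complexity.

Space complexity: O(1).
Only a constant amount of auxiliary storage is used; nothing grows with n.
Time complexity: O(log n).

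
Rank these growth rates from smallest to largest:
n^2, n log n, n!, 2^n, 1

Ordered by growth rate: 1 < n log n < n^2 < 2^n < n!.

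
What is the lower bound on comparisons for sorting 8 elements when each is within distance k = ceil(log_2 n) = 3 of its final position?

Partition the 8 positions into floor(n/k) blocks of k = 3 consecutive positions; any permutation within a block keeps every element within k of its final position, so there are at least (k!)^(n/k) distinguishable inputs. Lower bound: log_2((k!)^(n/k)) = (n/k) * log_2(k!) = Theta(n log k); with k = ceil(log_2 n), this is Omega(n log log n).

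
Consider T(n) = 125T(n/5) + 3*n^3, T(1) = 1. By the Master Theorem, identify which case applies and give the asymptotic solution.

a=125, b=5, f(n)=3*n^3.
log_5(125) = 3, so n^(log_b(a)) = n^3.
f(n) = Theta(n^3), so Case 2 applies.
T(n) = Theta(n^3 log n).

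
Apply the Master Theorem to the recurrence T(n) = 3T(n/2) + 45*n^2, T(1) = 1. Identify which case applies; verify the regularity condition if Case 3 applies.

a=3, b=2, f(n)=45*n^2.
log_2(3) = 1.585 < 2.
f(n) = Omega(n^(1.585+epsilon)) for some epsilon > 0, so Case 3 is the candidate.
Regularity: a*f(n/b) = 3*45*(n/2)^2 = (3/4)*45*n^2 <= c*f(n) with c = 3/4 < 1. Satisfied.
Case 3: T(n) = Theta(n^2).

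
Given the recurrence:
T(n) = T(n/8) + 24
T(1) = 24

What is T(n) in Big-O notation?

Each step divides n by 8 and adds 24. After log_8(n) steps, T(n) = O(log n).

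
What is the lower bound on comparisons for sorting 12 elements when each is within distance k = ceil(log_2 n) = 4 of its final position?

Partition the 12 positions into floor(n/k) blocks of k = 4 consecutive positions; any permutation within a block keeps every element within k of its final position, so there are at least (k!)^(n/k) distinguishable inputs. Lower bound: log_2((k!)^(n/k)) = (n/k) * log_2(k!) = Theta(n log k); with k = ceil(log_2 n), this is Omega(n log log n).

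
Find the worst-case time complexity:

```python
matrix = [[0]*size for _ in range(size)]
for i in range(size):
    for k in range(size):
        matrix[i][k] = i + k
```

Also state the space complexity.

Time complexity: O(n^2).
Space complexity: O(n^2).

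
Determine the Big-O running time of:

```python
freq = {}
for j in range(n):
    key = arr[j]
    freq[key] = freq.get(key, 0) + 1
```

Time complexity: O(n).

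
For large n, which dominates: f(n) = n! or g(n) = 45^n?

f(n) = n! grows faster: n!/45^n -> infinity by Stirling.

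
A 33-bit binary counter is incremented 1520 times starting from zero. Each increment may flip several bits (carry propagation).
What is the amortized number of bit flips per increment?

Bit i flips on every 2^i-th increment, so over 1520 increments bit i flips floor(1520/2^i) times. Summing over i: total flips < 2 * 1520. Amortized: < 2 = O(1) per increment.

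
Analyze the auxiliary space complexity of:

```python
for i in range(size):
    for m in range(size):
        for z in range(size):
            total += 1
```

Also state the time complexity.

Space complexity: O(1).
Only a constant amount of auxiliary storage is used; nothing grows with n.
Time complexity: O(n^3).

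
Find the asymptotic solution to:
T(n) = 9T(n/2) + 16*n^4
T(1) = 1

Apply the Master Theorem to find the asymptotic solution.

a=9, b=2, f(n)=16*n^4. log_2(9) = 3.17 < 4. Case 3: T(n) = O(n^4).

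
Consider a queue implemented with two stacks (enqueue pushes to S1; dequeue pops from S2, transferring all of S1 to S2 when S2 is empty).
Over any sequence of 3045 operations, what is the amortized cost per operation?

Each element is pushed to S1 once, popped once, pushed to S2 once, and popped once: 4 unit operations over its lifetime. Over 3045 operations the total work is O(3045). Amortized O(1) per enqueue/dequeue.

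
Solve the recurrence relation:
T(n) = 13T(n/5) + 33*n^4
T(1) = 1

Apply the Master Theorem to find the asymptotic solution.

a=13, b=5, f(n)=33*n^4. log_5(13) = 1.594 < 4. Case 3: T(n) = O(n^4).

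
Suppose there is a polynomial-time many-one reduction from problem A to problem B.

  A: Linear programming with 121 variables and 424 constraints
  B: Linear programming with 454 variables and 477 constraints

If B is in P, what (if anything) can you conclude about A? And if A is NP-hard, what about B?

A poly-time reduction A <=_p B means any A-instance can be transformed to a B-instance in poly time.
If B is in P: compose the reduction with B's poly-time algorithm to solve A in poly time, so A is in P.
If A is NP-hard: every NP problem reduces to A, which reduces to B; composing reductions, every NP problem reduces to B, so B is NP-hard.
(Here in fact A is P and B is P.)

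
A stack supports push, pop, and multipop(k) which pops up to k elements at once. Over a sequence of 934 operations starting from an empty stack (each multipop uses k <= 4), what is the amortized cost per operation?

Each element is pushed exactly once and popped at most once (whether by pop or as part of a multipop). So the total number of individual pops over the whole sequence is at most the number of pushes, which is at most 934. Total work <= 2 * 934, hence O(1) amortized per operation.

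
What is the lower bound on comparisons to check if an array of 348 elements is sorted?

To verify 348 elements are sorted, we must compare each consecutive pair. Skipping any pair allows an adversary to swap them. Therefore 347 comparisons are necessary and sufficient.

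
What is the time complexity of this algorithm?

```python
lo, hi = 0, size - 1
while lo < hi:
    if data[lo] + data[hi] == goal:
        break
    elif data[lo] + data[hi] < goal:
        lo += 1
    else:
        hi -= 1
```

Time complexity: O(n).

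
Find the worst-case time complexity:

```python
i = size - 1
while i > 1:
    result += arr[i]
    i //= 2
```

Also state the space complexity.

Time complexity: O(log n).
Space complexity: O(1).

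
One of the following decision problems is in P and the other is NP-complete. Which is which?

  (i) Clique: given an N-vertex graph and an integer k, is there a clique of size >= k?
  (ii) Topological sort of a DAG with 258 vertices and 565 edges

(i) is NP-complete: complement of Independent Set / Vertex Cover (with k part of the input).
(ii) is P: DFS-based topological sort runs in O(V+E).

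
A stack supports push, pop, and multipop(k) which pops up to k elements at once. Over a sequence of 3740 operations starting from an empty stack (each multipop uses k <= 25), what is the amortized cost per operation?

Each element is pushed exactly once and popped at most once (whether by pop or as part of a multipop). So the total number of individual pops over the whole sequence is at most the number of pushes, which is at most 3740. Total work <= 2 * 3740, hence O(1) amortized per operation.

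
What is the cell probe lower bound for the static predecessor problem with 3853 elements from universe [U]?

The Patrascu-Thorup lower bound shows any data structure on n = 3853 elements using O(n * polylog(n)) space requires Omega(log log U) query time. van Emde Boas trees achieve O(log log U) with O(U) space.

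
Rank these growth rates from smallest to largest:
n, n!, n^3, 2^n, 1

Ordered by growth rate: 1 < n < n^3 < 2^n < n!.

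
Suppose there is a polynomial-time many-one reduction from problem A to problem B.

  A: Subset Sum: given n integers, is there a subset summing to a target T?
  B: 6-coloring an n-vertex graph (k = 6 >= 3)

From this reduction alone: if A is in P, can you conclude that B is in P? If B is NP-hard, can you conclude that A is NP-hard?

A poly-time reduction A <=_p B transfers tractability DOWN (B easy => A easy) and hardness UP (A hard => B hard), not the reverse.
From A in P, the reduction alone does NOT give B in P: any problem in P trivially reduces to SAT, yet SAT is not known to be in P.
From B NP-hard, the reduction alone does NOT give A NP-hard: again, easy problems reduce to hard ones.
(Here in fact A is NP-complete and B is NP-complete.)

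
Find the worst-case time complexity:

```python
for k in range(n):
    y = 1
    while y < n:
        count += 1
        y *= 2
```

Time complexity: O(n log n).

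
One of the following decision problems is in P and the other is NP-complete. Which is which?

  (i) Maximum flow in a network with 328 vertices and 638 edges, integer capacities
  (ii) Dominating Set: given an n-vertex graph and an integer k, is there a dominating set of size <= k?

(i) is P: Edmonds-Karp / push-relabel run in polynomial time.
(ii) is NP-complete: reduces from Set Cover (with k part of the input).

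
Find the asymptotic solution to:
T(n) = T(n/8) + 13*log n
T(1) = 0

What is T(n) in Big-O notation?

Each of the log_8(n) levels adds O(log n). T(n) = O(log^2 n).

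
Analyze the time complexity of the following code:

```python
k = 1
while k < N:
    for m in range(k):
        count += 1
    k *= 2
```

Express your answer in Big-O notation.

Time complexity: O(n).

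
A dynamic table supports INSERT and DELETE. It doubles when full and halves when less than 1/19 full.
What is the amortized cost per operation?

Using potential function Phi = |2*num_items - table_size| when load > 1/2, and Phi = table_size/2 - num_items otherwise. The gap of 1/19 vs 1/2 for shrinking prevents thrashing. Both insert and delete have O(1) amortized cost.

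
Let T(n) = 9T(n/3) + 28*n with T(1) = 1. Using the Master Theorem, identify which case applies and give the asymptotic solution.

a=9, b=3, f(n)=28*n.
log_3(9) = 2 > 1.
Since f(n) = O(n^1) is polynomially smaller than n^2, Case 1 applies.
T(n) = Theta(n^2).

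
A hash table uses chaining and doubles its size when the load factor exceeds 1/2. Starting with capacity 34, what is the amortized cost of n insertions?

Rehashing occurs when load exceeds 1/2. Total rehash cost is geometric series summing to O(n). Each insertion itself is O(1). Amortized: O(1).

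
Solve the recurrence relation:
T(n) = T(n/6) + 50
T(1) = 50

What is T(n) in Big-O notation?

Each step divides n by 6 and adds 50. After log_6(n) steps, T(n) = O(log n).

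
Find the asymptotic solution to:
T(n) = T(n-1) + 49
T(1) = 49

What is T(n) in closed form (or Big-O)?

Unrolling: T(n) = T(n-1) + 49 = T(n-2) + 2*49 = ... = T(1) + (n-1)*49 = 49 + (n-1)*49 = 49n.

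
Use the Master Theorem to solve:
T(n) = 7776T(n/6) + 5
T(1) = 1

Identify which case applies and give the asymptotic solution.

a=7776, b=6, f(n)=5.
log_6(7776) = 5 > 0.
Since f(n) = O(n^0) is polynomially smaller than n^5, Case 1 applies.
T(n) = Theta(n^5).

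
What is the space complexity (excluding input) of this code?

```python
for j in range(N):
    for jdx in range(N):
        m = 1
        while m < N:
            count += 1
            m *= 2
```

Space complexity: O(1).
Only a constant amount of auxiliary storage is used; nothing grows with n.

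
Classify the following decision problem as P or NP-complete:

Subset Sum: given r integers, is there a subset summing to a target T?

This problem is NP-complete: one of Karp's 21 NP-complete problems.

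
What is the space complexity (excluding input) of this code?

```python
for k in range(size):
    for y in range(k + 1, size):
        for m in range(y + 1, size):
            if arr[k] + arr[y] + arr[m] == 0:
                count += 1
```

Space complexity: O(1).
Only a constant amount of auxiliary storage is used; nothing grows with n.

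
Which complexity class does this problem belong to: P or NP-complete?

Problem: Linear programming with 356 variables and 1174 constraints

This problem is in P: the ellipsoid and interior-point methods run in polynomial time.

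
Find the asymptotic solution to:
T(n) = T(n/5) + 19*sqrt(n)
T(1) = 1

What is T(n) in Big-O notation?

Each level contributes sqrt(n/5^k). Geometric series with ratio 1/sqrt(5) < 1 sums to O(sqrt(n)).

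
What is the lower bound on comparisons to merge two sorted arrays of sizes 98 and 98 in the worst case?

Adversary: with |98 - 98| <= 1 the inputs can be fully interleaved so that every adjacent pair in the merged output comes from different arrays. Then each of the 195 adjacent pairs must be directly compared, or the algorithm cannot determine their relative order. Standard merge meets this bound.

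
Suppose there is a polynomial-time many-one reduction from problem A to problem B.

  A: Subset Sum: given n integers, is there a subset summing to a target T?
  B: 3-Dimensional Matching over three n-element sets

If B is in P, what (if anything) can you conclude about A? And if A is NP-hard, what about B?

A poly-time reduction A <=_p B means any A-instance can be transformed to a B-instance in poly time.
If B is in P: compose the reduction with B's poly-time algorithm to solve A in poly time, so A is in P.
If A is NP-hard: every NP problem reduces to A, which reduces to B; composing reductions, every NP problem reduces to B, so B is NP-hard.
(Here in fact A is NP-complete and B is NP-complete.)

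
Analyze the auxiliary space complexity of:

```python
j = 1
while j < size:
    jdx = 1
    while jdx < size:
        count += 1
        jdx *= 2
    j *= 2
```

Space complexity: O(1).
Only a constant amount of auxiliary storage is used; nothing grows with n.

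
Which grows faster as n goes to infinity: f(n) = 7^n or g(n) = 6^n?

f(n) = 7^n grows faster: (7/6)^n -> infinity since 7/6 > 1.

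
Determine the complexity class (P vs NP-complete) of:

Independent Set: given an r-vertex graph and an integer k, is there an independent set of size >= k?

This problem is NP-complete: complement of Clique (with k part of the input).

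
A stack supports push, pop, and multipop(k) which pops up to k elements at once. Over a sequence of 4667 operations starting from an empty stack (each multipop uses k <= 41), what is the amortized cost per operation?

Each element is pushed exactly once and popped at most once (whether by pop or as part of a multipop). So the total number of individual pops over the whole sequence is at most the number of pushes, which is at most 4667. Total work <= 2 * 4667, hence O(1) amortized per operation.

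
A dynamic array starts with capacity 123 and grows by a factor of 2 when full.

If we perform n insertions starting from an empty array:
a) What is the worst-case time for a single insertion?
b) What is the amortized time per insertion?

(a) Worst-case single insertion: O(n) -- when the array is full at capacity c, the resize copies all c elements, and c can be Theta(n).
(b) Resizes happen at sizes 123, 246, 492, ... Total copy cost for n insertions: 123 + 246 + ... = O(n) (geometric series with ratio 1/2). Amortized cost per insertion: O(n)/n = O(1).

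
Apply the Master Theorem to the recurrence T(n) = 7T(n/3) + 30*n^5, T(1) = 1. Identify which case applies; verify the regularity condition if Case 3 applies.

a=7, b=3, f(n)=30*n^5.
log_3(7) = 1.771 < 5.
f(n) = Omega(n^(1.771+epsilon)) for some epsilon > 0, so Case 3 is the candidate.
Regularity: a*f(n/b) = 7*30*(n/3)^5 = (7/243)*30*n^5 <= c*f(n) with c = 7/243 < 1. Satisfied.
Case 3: T(n) = Theta(n^5).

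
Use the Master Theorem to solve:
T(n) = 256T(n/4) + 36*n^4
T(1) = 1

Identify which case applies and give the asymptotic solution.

a=256, b=4, f(n)=36*n^4.
log_4(256) = 4, so n^(log_b(a)) = n^4.
f(n) = Theta(n^4), so Case 2 applies.
T(n) = Theta(n^4 log n).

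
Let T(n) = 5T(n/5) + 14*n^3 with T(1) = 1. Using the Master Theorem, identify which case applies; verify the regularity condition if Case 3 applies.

a=5, b=5, f(n)=14*n^3.
log_5(5) = 1 < 3.
f(n) = Omega(n^(1+epsilon)) for some epsilon > 0, so Case 3 is the candidate.
Regularity: a*f(n/b) = 5*14*(n/5)^3 = (5/125)*14*n^3 <= c*f(n) with c = 5/125 < 1. Satisfied.
Case 3: T(n) = Theta(n^3).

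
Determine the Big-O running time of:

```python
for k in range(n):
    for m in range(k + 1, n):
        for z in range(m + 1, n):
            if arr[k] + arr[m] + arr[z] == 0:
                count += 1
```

Time complexity: O(n^3).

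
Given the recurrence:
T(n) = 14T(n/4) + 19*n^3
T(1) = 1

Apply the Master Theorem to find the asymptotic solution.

a=14, b=4, f(n)=19*n^3. log_4(14) = 1.904 < 3. Case 3: T(n) = O(n^3).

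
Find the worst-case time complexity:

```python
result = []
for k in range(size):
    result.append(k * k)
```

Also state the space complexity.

Time complexity: O(n).
Space complexity: O(n).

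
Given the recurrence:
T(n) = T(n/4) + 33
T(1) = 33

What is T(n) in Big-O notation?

Each step divides n by 4 and adds 33. After log_4(n) steps, T(n) = O(log n).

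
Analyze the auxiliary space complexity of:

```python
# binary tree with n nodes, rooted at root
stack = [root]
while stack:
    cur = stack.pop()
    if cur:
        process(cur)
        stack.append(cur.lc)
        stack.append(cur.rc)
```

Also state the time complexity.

Space complexity: O(n).
Auxiliary storage grows linearly with the input size n in the worst case.
Time complexity: O(n).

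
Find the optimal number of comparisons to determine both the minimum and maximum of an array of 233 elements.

Naive approach: 464 comparisons (232 for max + 232 for min).
Optimal: Compare elements in pairs first (floor(n/2) = 116 comparisons), then find max among winners and min among losers (116 comparisons each).
Total: ceil(3n/2) - 2 = 348 comparisons. An adversary argument shows this is also a lower bound.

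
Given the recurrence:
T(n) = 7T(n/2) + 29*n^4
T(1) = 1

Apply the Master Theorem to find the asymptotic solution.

a=7, b=2, f(n)=29*n^4. log_2(7) = 2.807 < 4. Case 3: T(n) = O(n^4).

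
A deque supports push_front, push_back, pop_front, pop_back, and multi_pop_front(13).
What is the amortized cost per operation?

Assign 2 credits to each push operation. A pop uses 1 saved credit. multi_pop_front(13) uses up to 13 saved credits from previous pushes. Credits never go negative. Amortized cost is O(1).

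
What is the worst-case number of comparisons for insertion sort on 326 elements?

Insertion sort on reverse-sorted input: 1 + 2 + ... + (326-1) = 52975 comparisons.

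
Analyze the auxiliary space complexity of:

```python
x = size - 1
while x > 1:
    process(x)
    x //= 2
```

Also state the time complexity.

Space complexity: O(1).
Only a constant amount of auxiliary storage is used; nothing grows with n.
Time complexity: O(log n).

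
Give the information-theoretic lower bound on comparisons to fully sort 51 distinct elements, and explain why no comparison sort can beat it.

A comparison sort is a binary decision tree whose leaves are the 51! = 1551118753287382280224243016469303211063259720016986112000000000000 possible output permutations. A binary tree with L leaves has height >= ceil(log_2(L)). So any comparison sort needs >= ceil(log_2(51!)) = 220 comparisons in the worst case.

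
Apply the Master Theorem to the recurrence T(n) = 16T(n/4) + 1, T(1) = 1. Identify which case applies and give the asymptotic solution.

a=16, b=4, f(n)=1.
log_4(16) = 2 > 0.
Since f(n) = O(n^0) is polynomially smaller than n^2, Case 1 applies.
T(n) = Theta(n^2).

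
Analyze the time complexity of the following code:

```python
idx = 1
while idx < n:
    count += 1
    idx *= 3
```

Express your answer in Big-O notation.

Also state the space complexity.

Time complexity: O(log n).
Space complexity: O(1).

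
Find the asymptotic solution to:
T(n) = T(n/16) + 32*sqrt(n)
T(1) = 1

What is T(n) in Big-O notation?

Each level contributes sqrt(n/16^k). Geometric series with ratio 1/sqrt(16) < 1 sums to O(sqrt(n)).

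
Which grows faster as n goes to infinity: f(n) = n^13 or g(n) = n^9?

f(n) = n^13 grows faster: n^13/n^9 = n^4 -> infinity.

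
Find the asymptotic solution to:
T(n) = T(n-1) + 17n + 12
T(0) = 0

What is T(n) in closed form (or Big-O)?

Dominant term in sum is 17*sum(i, i=1..n) = 17*n*(n+1)/2 = O(n^2).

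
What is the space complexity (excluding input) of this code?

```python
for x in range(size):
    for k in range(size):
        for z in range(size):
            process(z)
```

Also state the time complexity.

Space complexity: O(1).
Only a constant amount of auxiliary storage is used; nothing grows with n.
Time complexity: O(n^3).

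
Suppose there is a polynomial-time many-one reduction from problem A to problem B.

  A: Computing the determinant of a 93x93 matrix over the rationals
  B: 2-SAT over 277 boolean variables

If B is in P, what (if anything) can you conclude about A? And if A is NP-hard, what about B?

A poly-time reduction A <=_p B means any A-instance can be transformed to a B-instance in poly time.
If B is in P: compose the reduction with B's poly-time algorithm to solve A in poly time, so A is in P.
If A is NP-hard: every NP problem reduces to A, which reduces to B; composing reductions, every NP problem reduces to B, so B is NP-hard.
(Here in fact A is P and B is P.)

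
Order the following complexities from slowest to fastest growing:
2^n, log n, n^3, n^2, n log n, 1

Ordered by growth rate: 1 < log n < n log n < n^2 < n^3 < 2^n.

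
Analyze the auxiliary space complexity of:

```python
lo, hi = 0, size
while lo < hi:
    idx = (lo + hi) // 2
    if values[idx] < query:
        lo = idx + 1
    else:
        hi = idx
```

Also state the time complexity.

Space complexity: O(1).
Only a constant amount of auxiliary storage is used; nothing grows with n.
Time complexity: O(log n).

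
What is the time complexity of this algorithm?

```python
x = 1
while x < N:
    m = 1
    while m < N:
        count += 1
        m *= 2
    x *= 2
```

Time complexity: O(log^2 n).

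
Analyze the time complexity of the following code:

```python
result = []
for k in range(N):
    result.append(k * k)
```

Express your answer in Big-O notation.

Time complexity: O(n).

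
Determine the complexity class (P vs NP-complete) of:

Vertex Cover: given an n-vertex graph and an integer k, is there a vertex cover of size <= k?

This problem is NP-complete: one of Karp's 21 NP-complete problems (with k part of the input; for any fixed constant k it is in P).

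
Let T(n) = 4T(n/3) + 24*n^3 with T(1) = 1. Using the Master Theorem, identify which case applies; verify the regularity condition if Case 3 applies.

a=4, b=3, f(n)=24*n^3.
log_3(4) = 1.262 < 3.
f(n) = Omega(n^(1.262+epsilon)) for some epsilon > 0, so Case 3 is the candidate.
Regularity: a*f(n/b) = 4*24*(n/3)^3 = (4/27)*24*n^3 <= c*f(n) with c = 4/27 < 1. Satisfied.
Case 3: T(n) = Theta(n^3).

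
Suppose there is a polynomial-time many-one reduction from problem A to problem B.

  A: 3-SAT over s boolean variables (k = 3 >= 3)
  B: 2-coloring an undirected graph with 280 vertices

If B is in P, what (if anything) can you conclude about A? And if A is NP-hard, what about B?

A poly-time reduction A <=_p B means any A-instance can be transformed to a B-instance in poly time.
If B is in P: compose the reduction with B's poly-time algorithm to solve A in poly time, so A is in P.
If A is NP-hard: every NP problem reduces to A, which reduces to B; composing reductions, every NP problem reduces to B, so B is NP-hard.
(Here in fact A is NP-complete and B is in P, so no such reduction is known -- its existence would imply P = NP; the analysis concerns only what the assumed reduction would or would not let you conclude.)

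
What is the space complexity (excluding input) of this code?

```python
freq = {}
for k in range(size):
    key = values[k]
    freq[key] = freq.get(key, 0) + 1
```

Space complexity: O(n).
Auxiliary storage grows linearly with the input size n in the worst case.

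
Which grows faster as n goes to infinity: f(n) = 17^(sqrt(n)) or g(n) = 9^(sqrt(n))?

f(n) = 17^(sqrt(n)) grows faster: ratio is (17/9)^(sqrt(n)) -> infinity since 17/9 > 1.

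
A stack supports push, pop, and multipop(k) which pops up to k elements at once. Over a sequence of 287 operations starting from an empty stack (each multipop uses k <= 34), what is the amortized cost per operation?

Each element is pushed exactly once and popped at most once (whether by pop or as part of a multipop). So the total number of individual pops over the whole sequence is at most the number of pushes, which is at most 287. Total work <= 2 * 287, hence O(1) amortized per operation.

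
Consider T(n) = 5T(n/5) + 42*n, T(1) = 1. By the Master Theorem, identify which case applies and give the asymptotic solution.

a=5, b=5, f(n)=42*n.
log_5(5) = 1, so n^(log_b(a)) = n.
f(n) = Theta(n), so Case 2 applies.
T(n) = Theta(n log n).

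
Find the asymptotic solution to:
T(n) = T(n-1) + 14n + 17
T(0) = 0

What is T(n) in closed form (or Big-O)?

Dominant term in sum is 14*sum(i, i=1..n) = 14*n*(n+1)/2 = O(n^2).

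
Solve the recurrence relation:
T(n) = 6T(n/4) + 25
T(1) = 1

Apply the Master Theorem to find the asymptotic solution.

a=6, b=4, f(n)=25. log_4(6) = 1.292. Case 1 of Master Theorem: T(n) = O(n^1.292).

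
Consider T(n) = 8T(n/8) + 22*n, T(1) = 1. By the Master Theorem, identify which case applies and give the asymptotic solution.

a=8, b=8, f(n)=22*n.
log_8(8) = 1, so n^(log_b(a)) = n.
f(n) = Theta(n), so Case 2 applies.
T(n) = Theta(n log n).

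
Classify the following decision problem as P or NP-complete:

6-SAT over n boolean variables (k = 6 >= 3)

This problem is NP-complete: 3-SAT is NP-complete (Cook-Levin); k-SAT for k>=3 reduces from 3-SAT.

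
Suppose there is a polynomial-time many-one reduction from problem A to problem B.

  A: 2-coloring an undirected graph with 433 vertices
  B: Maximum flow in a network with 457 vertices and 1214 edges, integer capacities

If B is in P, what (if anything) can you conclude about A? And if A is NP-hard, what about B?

A poly-time reduction A <=_p B means any A-instance can be transformed to a B-instance in poly time.
If B is in P: compose the reduction with B's poly-time algorithm to solve A in poly time, so A is in P.
If A is NP-hard: every NP problem reduces to A, which reduces to B; composing reductions, every NP problem reduces to B, so B is NP-hard.
(Here in fact A is P and B is P.)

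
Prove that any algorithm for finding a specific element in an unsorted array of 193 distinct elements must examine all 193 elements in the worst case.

Adversary argument: if the algorithm examines fewer than 193 elements, the adversary places the target in an unexamined position. The algorithm cannot distinguish 'not present' from 'in unexamined position'.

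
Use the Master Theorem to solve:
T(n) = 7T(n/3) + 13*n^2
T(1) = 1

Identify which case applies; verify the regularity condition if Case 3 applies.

a=7, b=3, f(n)=13*n^2.
log_3(7) = 1.771 < 2.
f(n) = Omega(n^(1.771+epsilon)) for some epsilon > 0, so Case 3 is the candidate.
Regularity: a*f(n/b) = 7*13*(n/3)^2 = (7/9)*13*n^2 <= c*f(n) with c = 7/9 < 1. Satisfied.
Case 3: T(n) = Theta(n^2).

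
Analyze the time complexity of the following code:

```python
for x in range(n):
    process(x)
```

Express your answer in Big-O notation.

Time complexity: O(n).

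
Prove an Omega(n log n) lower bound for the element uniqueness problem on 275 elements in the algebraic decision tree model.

In the algebraic decision tree model, element uniqueness on 275 elements is equivalent to determining which cell of an arrangement of C(275,2) = 37675 hyperplanes x_i = x_j contains the input point. Ben-Or's theorem shows this requires Omega(n log n).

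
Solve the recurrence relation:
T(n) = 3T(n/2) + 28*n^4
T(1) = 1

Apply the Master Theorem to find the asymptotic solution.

a=3, b=2, f(n)=28*n^4. log_2(3) = 1.585 < 4. Case 3: T(n) = O(n^4).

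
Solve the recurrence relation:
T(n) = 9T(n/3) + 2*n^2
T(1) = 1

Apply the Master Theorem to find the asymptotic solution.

a=9, b=3, f(n)=2*n^2. log_3(9) = 2. Case 2: T(n) = O(n^2 log n).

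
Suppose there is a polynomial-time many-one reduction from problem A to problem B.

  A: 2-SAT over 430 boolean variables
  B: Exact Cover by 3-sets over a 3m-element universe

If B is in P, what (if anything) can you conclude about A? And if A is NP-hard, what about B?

A poly-time reduction A <=_p B means any A-instance can be transformed to a B-instance in poly time.
If B is in P: compose the reduction with B's poly-time algorithm to solve A in poly time, so A is in P.
If A is NP-hard: every NP problem reduces to A, which reduces to B; composing reductions, every NP problem reduces to B, so B is NP-hard.
(Here in fact A is P and B is NP-complete.)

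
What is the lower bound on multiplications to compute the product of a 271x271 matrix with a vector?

A 271x271 matrix-vector product has 271 inner products of length 271. Output depends on all 271^2 = 73441 matrix entries. At least 73441 multiplications needed.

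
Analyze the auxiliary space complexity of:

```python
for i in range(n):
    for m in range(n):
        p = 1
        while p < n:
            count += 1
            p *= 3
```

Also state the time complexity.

Space complexity: O(1).
Only a constant amount of auxiliary storage is used; nothing grows with n.
Time complexity: O(n^2 log n).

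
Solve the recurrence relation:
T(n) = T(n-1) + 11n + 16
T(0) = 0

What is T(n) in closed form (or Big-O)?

Dominant term in sum is 11*sum(i, i=1..n) = 11*n*(n+1)/2 = O(n^2).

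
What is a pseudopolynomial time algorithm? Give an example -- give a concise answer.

A pseudopolynomial algorithm runs in time polynomial in the numeric value of the input, but exponential in the input length. The dynamic programming solution for Subset Sum runs in O(n*W) where W is the target sum. This is pseudopolynomial because W can be exponential in the number of bits to represent it.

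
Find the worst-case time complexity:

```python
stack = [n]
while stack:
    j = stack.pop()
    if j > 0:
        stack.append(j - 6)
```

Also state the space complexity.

Time complexity: O(n).
Space complexity: O(1).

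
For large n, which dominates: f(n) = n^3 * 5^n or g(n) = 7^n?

g(n) = 7^n grows faster: 7^n / (n^3 5^n) = (7/5)^n / n^3 -> infinity since 7/5 > 1.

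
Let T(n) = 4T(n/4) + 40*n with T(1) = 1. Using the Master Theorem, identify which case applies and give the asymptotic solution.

a=4, b=4, f(n)=40*n.
log_4(4) = 1, so n^(log_b(a)) = n.
f(n) = Theta(n), so Case 2 applies.
T(n) = Theta(n log n).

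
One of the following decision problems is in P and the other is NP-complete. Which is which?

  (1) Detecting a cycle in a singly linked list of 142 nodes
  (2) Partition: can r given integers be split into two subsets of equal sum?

(1) is P: Floyd's tortoise-and-hare runs in O(n) time, O(1) space.
(2) is NP-complete: Subset Sum reduces to it (one of Karp's 21 NP-complete problems).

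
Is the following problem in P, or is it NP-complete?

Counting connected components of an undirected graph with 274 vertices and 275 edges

This problem is in P: BFS/DFS visits each vertex and edge once: O(V+E).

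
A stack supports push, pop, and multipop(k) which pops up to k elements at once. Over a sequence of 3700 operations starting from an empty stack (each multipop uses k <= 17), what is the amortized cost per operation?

Each element is pushed exactly once and popped at most once (whether by pop or as part of a multipop). So the total number of individual pops over the whole sequence is at most the number of pushes, which is at most 3700. Total work <= 2 * 3700, hence O(1) amortized per operation.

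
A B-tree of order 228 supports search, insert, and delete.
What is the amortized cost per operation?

B-tree of order 228 has height O(log_228 n). Each operation traverses the tree height. Splits during insert and merges during delete are O(1) each and occur at most once per level. Total cost per operation: O(log_228 n).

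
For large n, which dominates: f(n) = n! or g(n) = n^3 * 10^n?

f(n) = n! grows faster: by Stirling n! ~ (n/e)^n sqrt(2*pi*n); (n/e)^n eventually dominates n^3 * 10^n.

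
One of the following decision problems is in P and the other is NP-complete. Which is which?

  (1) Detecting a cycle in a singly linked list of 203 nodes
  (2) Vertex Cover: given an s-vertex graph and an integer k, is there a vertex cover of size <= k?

(1) is P: Floyd's tortoise-and-hare runs in O(n) time, O(1) space.
(2) is NP-complete: one of Karp's 21 NP-complete problems (with k part of the input; for any fixed constant k it is in P).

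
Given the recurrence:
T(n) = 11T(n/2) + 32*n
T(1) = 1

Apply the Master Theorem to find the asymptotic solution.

a=11, b=2, f(n)=32*n. log_2(11) = 3.459. Case 1 of Master Theorem: T(n) = O(n^3.459).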